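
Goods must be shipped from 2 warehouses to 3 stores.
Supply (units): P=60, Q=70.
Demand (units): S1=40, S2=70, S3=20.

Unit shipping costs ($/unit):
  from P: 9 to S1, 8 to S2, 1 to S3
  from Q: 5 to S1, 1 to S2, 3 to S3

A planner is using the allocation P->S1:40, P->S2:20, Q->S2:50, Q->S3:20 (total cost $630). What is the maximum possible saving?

Current plan cost = 40·9 + 20·8 + 50·1 + 20·3 = $630.
Optimal plan:
  P->S1: 40 units
  P->S3: 20 units
  Q->S2: 70 units
Optimal cost = $450.
Saving = 630 − 450 = $180.

180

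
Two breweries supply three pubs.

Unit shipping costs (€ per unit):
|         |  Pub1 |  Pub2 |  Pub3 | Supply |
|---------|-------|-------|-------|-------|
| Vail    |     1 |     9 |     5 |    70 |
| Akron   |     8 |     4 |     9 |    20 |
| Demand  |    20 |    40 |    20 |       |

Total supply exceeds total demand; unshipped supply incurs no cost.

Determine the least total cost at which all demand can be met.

380

Optimal allocation:
  Vail to Pub1: 20 × €1 = €20
  Vail to Pub2: 20 × €9 = €180
  Vail to Pub3: 20 × €5 = €100
  Akron to Pub2: 20 × €4 = €80
Total = 20 + 180 + 100 + 80 = €380.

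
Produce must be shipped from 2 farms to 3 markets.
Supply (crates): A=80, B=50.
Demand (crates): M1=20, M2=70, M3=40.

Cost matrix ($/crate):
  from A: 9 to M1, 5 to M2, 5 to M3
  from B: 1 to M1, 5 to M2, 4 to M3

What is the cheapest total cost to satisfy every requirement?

540

Optimal allocation:
  A to M2: 70 crates
  A to M3: 10 crates
  B to M1: 20 crates
  B to M3: 30 crates
Total cost = $540.
(Supply check: A ships 80; B ships 50.)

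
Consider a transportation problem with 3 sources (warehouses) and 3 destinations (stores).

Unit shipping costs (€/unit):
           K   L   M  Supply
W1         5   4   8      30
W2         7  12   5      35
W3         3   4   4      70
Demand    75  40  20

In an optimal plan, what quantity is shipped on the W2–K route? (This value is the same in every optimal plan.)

Solving gives:
  W1 to L: 30 × €4 = €120
  W2 to K: 15 × €7 = €105
  W2 to M: 20 × €5 = €100
  W3 to K: 60 × €3 = €180
  W3 to L: 10 × €4 = €40
Total cost = €545.
So W2→K carries 15 units.

15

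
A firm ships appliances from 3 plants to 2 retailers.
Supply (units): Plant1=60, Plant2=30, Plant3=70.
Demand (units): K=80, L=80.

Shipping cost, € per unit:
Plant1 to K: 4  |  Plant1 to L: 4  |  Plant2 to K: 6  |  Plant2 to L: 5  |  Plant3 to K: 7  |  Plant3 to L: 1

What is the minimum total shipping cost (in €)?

480

Optimal allocation:
  Plant1->K: 60 × €4 = €240
  Plant2->K: 20 × €6 = €120
  Plant2->L: 10 × €5 = €50
  Plant3->L: 70 × €1 = €70
Total = 240 + 120 + 50 + 70 = €480.
(Supply check: Plant1 ships 60; Plant2 ships 30; Plant3 ships 70.)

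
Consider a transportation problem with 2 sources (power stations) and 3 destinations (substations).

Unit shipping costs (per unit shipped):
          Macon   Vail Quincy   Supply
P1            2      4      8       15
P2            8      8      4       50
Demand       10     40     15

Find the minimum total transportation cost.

A cheapest plan:
  P1–Macon: 10 MWh
  P1–Vail: 5 MWh
  P2–Vail: 35 MWh
  P2–Quincy: 15 MWh
Total cost = 380.

380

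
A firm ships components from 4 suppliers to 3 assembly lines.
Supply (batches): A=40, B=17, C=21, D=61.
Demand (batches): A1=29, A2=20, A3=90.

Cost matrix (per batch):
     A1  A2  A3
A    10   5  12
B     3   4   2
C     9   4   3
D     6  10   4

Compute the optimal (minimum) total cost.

An optimal shipping plan:
  A to A1: 20 × 10 = 200
  A to A2: 20 × 5 = 100
  B to A1: 9 × 3 = 27
  B to A3: 8 × 2 = 16
  C to A3: 21 × 3 = 63
  D to A3: 61 × 4 = 244
Total = 200 + 100 + 27 + 16 + 63 + 244 = 650.

650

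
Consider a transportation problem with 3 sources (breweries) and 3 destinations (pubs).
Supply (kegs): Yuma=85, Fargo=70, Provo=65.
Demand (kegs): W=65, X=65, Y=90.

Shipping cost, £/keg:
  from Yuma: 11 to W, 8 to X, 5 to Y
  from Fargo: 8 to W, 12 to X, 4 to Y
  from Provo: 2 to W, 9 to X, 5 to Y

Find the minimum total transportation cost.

1030

One minimum-cost allocation:
  Yuma→X: 65 × £8 = £520
  Yuma→Y: 20 × £5 = £100
  Fargo→Y: 70 × £4 = £280
  Provo→W: 65 × £2 = £130
Total = 520 + 100 + 280 + 130 = £1030.
(Supply check: Yuma ships 85; Fargo ships 70; Provo ships 65.)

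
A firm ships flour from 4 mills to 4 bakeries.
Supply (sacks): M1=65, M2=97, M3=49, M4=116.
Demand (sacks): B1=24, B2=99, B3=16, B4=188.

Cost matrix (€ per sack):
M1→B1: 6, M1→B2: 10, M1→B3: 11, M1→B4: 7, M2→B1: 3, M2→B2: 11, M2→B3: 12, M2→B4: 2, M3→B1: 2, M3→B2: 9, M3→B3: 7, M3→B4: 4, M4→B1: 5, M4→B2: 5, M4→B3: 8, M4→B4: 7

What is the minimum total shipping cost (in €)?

1427

One minimum-cost allocation:
  M1→B4: 65 × €7 = €455
  M2→B4: 97 × €2 = €194
  M3→B1: 24 × €2 = €48
  M3→B4: 25 × €4 = €100
  M4→B2: 99 × €5 = €495
  M4→B3: 16 × €8 = €128
  M4→B4: 1 × €7 = €7
Total = 455 + 194 + 48 + 100 + 495 + 128 + 7 = €1427.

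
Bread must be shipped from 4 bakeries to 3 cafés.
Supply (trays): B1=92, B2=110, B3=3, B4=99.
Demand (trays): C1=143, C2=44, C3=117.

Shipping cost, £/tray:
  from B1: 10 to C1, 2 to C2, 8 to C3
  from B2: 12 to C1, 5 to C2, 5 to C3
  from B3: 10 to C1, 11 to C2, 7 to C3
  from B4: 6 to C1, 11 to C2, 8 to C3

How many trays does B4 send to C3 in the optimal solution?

0

Optimal shipments:
  B1–C1: 44 × £10 = £440
  B1–C2: 44 × £2 = £88
  B1–C3: 4 × £8 = £32
  B2–C3: 110 × £5 = £550
  B3–C3: 3 × £7 = £21
  B4–C1: 99 × £6 = £594
Total cost = £1725.
The route B4→C3 is not used.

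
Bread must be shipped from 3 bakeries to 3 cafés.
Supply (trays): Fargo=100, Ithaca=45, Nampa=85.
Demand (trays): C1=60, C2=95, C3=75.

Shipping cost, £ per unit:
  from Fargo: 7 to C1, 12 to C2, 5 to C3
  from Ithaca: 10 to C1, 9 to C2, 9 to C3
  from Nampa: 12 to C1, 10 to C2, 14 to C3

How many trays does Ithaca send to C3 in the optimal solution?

Solving gives:
  Fargo to C1: 25 × £7 = £175
  Fargo to C3: 75 × £5 = £375
  Ithaca to C1: 35 × £10 = £350
  Ithaca to C2: 10 × £9 = £90
  Nampa to C2: 85 × £10 = £850
Total cost = £1840.
The route Ithaca→C3 is not used.

0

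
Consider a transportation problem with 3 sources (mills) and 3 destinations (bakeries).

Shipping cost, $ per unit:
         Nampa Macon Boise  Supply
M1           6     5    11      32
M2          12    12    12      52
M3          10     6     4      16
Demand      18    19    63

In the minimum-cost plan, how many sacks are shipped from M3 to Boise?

The minimum-cost plan:
  M1→Nampa: 13 × $6 = $78
  M1→Macon: 19 × $5 = $95
  M2→Nampa: 5 × $12 = $60
  M2→Boise: 47 × $12 = $564
  M3→Boise: 16 × $4 = $64
Total cost = $861.
So M3→Boise carries 16 sacks.

16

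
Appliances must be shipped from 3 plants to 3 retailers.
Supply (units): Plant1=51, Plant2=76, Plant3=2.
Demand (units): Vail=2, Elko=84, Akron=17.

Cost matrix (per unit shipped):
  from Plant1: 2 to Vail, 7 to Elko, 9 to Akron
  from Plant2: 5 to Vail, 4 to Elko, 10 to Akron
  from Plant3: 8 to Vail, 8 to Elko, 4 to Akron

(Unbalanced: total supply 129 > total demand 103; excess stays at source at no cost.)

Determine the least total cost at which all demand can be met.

507

One minimum-cost allocation:
  Plant1->Vail: 2 × 2 = 4
  Plant1->Elko: 8 × 7 = 56
  Plant1->Akron: 15 × 9 = 135
  Plant2->Elko: 76 × 4 = 304
  Plant3->Akron: 2 × 4 = 8
Total = 4 + 56 + 135 + 304 + 8 = 507.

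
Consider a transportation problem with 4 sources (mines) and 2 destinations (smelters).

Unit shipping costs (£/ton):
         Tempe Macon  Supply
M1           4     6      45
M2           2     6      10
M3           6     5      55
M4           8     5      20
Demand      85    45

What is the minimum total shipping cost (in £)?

One minimum-cost allocation:
  M1 to Tempe: 45 × £4 = £180
  M2 to Tempe: 10 × £2 = £20
  M3 to Tempe: 30 × £6 = £180
  M3 to Macon: 25 × £5 = £125
  M4 to Macon: 20 × £5 = £100
Total = 180 + 20 + 180 + 125 + 100 = £605.

605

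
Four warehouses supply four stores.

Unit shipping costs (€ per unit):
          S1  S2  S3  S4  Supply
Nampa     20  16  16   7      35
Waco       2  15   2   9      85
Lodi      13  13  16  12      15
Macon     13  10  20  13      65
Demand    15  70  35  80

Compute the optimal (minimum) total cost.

1495

A cheapest plan:
  Nampa to S4: 35 × €7 = €245
  Waco to S1: 15 × €2 = €30
  Waco to S3: 35 × €2 = €70
  Waco to S4: 35 × €9 = €315
  Lodi to S2: 5 × €13 = €65
  Lodi to S4: 10 × €12 = €120
  Macon to S2: 65 × €10 = €650
Total = 245 + 30 + 70 + 315 + 65 + 120 + 650 = €1495.
(Supply check: Nampa ships 35; Waco ships 85; Lodi ships 15; Macon ships 65.)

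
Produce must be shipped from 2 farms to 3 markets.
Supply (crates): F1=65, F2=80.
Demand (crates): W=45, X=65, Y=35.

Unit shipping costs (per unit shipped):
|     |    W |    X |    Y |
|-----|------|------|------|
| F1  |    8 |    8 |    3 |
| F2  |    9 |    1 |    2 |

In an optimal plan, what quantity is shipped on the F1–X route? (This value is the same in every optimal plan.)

Optimal shipments:
  F1–W: 45 × 8 = 360
  F1–Y: 20 × 3 = 60
  F2–X: 65 × 1 = 65
  F2–Y: 15 × 2 = 30
Total cost = 515.
The route F1→X is not used.

0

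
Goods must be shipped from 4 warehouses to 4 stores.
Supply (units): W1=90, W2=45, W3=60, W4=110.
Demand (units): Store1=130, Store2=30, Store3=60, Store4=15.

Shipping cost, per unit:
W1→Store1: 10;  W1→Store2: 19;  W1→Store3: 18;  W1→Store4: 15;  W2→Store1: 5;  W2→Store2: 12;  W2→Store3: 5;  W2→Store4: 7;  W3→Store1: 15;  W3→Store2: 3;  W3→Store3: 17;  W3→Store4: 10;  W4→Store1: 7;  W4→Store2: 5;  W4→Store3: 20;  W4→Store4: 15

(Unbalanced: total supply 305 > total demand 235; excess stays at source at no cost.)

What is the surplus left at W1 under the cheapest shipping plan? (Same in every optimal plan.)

Minimum-cost shipments:
  W1→Store1: 20 × 10 = 200
  W2→Store3: 45 × 5 = 225
  W3→Store2: 30 × 3 = 90
  W3→Store3: 15 × 17 = 255
  W3→Store4: 15 × 10 = 150
  W4→Store1: 110 × 7 = 770
Total cost = 1690.
W1 ships 20 of its 90, leaving 70.

70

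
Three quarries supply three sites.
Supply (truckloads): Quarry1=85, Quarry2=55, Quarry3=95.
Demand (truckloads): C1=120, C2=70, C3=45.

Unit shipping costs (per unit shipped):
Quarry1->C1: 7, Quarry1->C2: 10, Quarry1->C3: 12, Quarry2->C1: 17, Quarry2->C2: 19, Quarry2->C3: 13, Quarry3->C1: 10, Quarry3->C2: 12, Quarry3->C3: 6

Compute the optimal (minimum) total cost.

2440

One minimum-cost allocation:
  Quarry1->C1: 85 × 7 = 595
  Quarry2->C1: 35 × 17 = 595
  Quarry2->C3: 20 × 13 = 260
  Quarry3->C2: 70 × 12 = 840
  Quarry3->C3: 25 × 6 = 150
Total = 595 + 595 + 260 + 840 + 150 = 2440.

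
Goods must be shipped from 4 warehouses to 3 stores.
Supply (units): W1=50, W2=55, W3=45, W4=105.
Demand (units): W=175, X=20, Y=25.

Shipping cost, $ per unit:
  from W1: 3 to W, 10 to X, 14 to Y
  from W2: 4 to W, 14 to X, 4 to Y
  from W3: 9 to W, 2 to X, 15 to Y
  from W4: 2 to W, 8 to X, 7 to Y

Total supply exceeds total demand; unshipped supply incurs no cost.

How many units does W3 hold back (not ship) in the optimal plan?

An optimal plan:
  W1->W: 50 × $3 = $150
  W2->W: 20 × $4 = $80
  W2->Y: 25 × $4 = $100
  W3->X: 20 × $2 = $40
  W4->W: 105 × $2 = $210
Total cost = $580.
W3 ships 20 of its 45, leaving 25.

25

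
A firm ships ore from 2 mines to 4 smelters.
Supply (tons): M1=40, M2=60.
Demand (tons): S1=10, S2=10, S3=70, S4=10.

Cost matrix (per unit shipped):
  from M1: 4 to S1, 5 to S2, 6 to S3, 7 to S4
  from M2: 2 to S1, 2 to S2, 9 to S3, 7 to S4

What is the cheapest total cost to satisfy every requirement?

One minimum-cost allocation:
  M1→S3: 40 × 6 = 240
  M2→S1: 10 × 2 = 20
  M2→S2: 10 × 2 = 20
  M2→S3: 30 × 9 = 270
  M2→S4: 10 × 7 = 70
Total = 240 + 20 + 20 + 270 + 70 = 620.
(Supply check: M1 ships 40; M2 ships 60.)

620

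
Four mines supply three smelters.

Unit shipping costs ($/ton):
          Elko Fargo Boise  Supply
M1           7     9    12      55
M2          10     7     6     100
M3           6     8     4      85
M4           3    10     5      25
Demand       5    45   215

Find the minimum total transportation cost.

Optimal allocation:
  M1→Elko: 5 × $7 = $35
  M1→Fargo: 45 × $9 = $405
  M1→Boise: 5 × $12 = $60
  M2→Boise: 100 × $6 = $600
  M3→Boise: 85 × $4 = $340
  M4→Boise: 25 × $5 = $125
Total = 35 + 405 + 60 + 600 + 340 + 125 = $1565.

1565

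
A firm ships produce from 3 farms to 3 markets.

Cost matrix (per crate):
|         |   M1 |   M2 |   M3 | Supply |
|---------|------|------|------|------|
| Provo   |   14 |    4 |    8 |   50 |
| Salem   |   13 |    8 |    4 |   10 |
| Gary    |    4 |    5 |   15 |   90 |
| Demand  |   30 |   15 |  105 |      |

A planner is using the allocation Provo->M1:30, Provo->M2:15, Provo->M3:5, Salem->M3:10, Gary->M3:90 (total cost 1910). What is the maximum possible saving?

600

Current plan cost = 30·14 + 15·4 + 5·8 + 10·4 + 90·15 = 1910.
Optimal plan:
  Provo→M3: 50 × 8 = 400
  Salem→M3: 10 × 4 = 40
  Gary→M1: 30 × 4 = 120
  Gary→M2: 15 × 5 = 75
  Gary→M3: 45 × 15 = 675
Optimal cost = 1310.
Saving = 1910 − 1310 = 600.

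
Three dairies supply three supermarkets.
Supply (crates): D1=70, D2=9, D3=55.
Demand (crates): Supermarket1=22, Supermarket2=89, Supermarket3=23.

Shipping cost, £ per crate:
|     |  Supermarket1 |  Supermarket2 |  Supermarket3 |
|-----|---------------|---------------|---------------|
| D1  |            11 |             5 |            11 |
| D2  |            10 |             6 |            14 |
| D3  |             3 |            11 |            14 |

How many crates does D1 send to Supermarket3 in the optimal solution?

Solving gives:
  D1 to Supermarket2: 70 crates
  D2 to Supermarket2: 9 crates
  D3 to Supermarket1: 22 crates
  D3 to Supermarket2: 10 crates
  D3 to Supermarket3: 23 crates
Total cost = £902.
The route D1→Supermarket3 is not used.

0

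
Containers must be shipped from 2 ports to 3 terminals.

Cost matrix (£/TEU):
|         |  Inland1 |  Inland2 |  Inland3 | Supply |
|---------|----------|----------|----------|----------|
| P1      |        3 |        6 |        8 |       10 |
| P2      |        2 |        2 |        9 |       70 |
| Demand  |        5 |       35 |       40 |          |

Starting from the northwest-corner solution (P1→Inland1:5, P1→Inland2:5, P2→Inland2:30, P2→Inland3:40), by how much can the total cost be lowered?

Current plan cost = 5·3 + 5·6 + 30·2 + 40·9 = £465.
Optimal plan:
  P1->Inland3: 10 TEU
  P2->Inland1: 5 TEU
  P2->Inland2: 35 TEU
  P2->Inland3: 30 TEU
Optimal cost = £430.
Saving = 465 − 430 = £35.

35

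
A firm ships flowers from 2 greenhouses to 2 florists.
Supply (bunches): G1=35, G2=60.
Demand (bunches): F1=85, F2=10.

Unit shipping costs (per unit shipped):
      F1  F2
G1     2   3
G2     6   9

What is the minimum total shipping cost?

A cheapest plan:
  G1->F1: 25 × 2 = 50
  G1->F2: 10 × 3 = 30
  G2->F1: 60 × 6 = 360
Total = 50 + 30 + 360 = 440.
(Supply check: G1 ships 35; G2 ships 60.)

440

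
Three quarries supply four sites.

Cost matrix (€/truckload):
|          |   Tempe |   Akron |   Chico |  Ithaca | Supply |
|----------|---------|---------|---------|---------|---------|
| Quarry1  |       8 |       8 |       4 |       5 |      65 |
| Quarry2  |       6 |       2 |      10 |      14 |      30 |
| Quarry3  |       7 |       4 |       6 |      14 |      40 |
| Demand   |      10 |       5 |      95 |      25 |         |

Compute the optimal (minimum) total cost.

745

One minimum-cost allocation:
  Quarry1–Chico: 40 × €4 = €160
  Quarry1–Ithaca: 25 × €5 = €125
  Quarry2–Tempe: 10 × €6 = €60
  Quarry2–Akron: 5 × €2 = €10
  Quarry2–Chico: 15 × €10 = €150
  Quarry3–Chico: 40 × €6 = €240
Total = 160 + 125 + 60 + 10 + 150 + 240 = €745.
(Supply check: Quarry1 ships 65; Quarry2 ships 30; Quarry3 ships 40.)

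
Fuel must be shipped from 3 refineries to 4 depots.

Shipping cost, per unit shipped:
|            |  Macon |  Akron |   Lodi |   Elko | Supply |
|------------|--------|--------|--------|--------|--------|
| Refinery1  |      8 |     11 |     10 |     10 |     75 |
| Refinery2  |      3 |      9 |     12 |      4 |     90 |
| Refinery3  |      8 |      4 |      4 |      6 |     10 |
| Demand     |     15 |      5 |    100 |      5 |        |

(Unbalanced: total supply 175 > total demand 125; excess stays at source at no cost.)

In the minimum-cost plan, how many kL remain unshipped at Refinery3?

An optimal plan:
  Refinery1->Lodi: 75 kL
  Refinery2->Macon: 15 kL
  Refinery2->Akron: 5 kL
  Refinery2->Lodi: 15 kL
  Refinery2->Elko: 5 kL
  Refinery3->Lodi: 10 kL
Total cost = 1080.
Refinery3 ships 10 of its 10, leaving 0.

0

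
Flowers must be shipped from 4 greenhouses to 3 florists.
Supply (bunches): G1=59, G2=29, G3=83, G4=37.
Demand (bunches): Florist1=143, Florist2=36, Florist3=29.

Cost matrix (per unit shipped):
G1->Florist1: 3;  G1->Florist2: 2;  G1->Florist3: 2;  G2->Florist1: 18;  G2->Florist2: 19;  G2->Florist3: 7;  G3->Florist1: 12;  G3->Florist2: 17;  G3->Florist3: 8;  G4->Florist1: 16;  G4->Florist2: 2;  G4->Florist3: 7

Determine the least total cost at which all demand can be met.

An optimal shipping plan:
  G1→Florist1: 59 × 3 = 177
  G2→Florist3: 29 × 7 = 203
  G3→Florist1: 83 × 12 = 996
  G4→Florist1: 1 × 16 = 16
  G4→Florist2: 36 × 2 = 72
Total = 177 + 203 + 996 + 16 + 72 = 1464.
(Supply check: G1 ships 59; G2 ships 29; G3 ships 83; G4 ships 37.)

1464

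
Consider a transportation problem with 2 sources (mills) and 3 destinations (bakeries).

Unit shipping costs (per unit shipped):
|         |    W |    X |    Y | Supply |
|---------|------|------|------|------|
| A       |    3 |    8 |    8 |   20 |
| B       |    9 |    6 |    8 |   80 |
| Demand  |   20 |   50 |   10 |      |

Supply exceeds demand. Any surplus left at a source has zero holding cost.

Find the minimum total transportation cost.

A cheapest plan:
  A–W: 20 × 3 = 60
  B–X: 50 × 6 = 300
  B–Y: 10 × 8 = 80
Total = 60 + 300 + 80 = 440.

440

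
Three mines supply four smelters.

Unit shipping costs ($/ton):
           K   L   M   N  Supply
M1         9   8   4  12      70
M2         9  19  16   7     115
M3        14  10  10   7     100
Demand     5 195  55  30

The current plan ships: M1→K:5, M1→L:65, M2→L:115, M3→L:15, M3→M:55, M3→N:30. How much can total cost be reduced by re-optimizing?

Current plan cost = 5·9 + 65·8 + 115·19 + 15·10 + 55·10 + 30·7 = $3660.
Optimal plan:
  M1->L: 15 × $8 = $120
  M1->M: 55 × $4 = $220
  M2->K: 5 × $9 = $45
  M2->L: 80 × $19 = $1520
  M2->N: 30 × $7 = $210
  M3->L: 100 × $10 = $1000
Optimal cost = $3115.
Saving = 3660 − 3115 = $545.

545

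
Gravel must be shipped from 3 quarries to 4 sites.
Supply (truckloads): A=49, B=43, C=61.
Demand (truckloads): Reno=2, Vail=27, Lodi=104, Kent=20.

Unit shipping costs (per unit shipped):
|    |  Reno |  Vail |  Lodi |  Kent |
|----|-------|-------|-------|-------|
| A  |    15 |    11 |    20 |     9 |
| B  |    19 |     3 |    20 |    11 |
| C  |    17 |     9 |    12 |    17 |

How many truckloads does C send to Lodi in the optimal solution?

61

Optimal shipments:
  A to Reno: 2 × 15 = 30
  A to Lodi: 27 × 20 = 540
  A to Kent: 20 × 9 = 180
  B to Vail: 27 × 3 = 81
  B to Lodi: 16 × 20 = 320
  C to Lodi: 61 × 12 = 732
Total cost = 1883.
So C→Lodi carries 61 truckloads.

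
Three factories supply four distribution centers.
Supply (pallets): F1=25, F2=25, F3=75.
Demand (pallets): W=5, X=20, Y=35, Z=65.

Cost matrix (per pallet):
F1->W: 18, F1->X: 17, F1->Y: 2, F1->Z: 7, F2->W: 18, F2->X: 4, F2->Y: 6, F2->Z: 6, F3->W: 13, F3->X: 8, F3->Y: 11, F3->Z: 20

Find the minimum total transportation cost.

1235

An optimal shipping plan:
  F1→Z: 25 × 7 = 175
  F2→Z: 25 × 6 = 150
  F3→W: 5 × 13 = 65
  F3→X: 20 × 8 = 160
  F3→Y: 35 × 11 = 385
  F3→Z: 15 × 20 = 300
Total = 175 + 150 + 65 + 160 + 385 + 300 = 1235.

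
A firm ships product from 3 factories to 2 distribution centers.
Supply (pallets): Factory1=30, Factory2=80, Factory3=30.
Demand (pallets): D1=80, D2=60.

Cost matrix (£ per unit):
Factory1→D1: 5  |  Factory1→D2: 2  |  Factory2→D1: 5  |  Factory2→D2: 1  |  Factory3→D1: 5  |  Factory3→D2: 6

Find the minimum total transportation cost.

An optimal shipping plan:
  Factory1 to D1: 30 × £5 = £150
  Factory2 to D1: 20 × £5 = £100
  Factory2 to D2: 60 × £1 = £60
  Factory3 to D1: 30 × £5 = £150
Total = 150 + 100 + 60 + 150 = £460.

460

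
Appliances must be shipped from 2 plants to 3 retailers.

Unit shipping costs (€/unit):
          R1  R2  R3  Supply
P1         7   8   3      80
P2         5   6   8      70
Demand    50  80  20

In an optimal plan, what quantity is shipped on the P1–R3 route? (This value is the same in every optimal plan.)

Solving gives:
  P1->R1: 50 × €7 = €350
  P1->R2: 10 × €8 = €80
  P1->R3: 20 × €3 = €60
  P2->R2: 70 × €6 = €420
Total cost = €910.
So P1→R3 carries 20 units.

20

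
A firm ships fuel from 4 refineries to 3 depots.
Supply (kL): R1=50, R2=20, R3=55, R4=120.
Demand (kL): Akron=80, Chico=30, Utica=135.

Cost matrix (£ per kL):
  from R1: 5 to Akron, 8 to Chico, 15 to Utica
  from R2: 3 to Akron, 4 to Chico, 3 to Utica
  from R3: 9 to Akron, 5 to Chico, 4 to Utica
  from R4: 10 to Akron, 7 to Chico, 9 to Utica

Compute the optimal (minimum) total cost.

One minimum-cost allocation:
  R1 to Akron: 50 kL
  R2 to Akron: 20 kL
  R3 to Utica: 55 kL
  R4 to Akron: 10 kL
  R4 to Chico: 30 kL
  R4 to Utica: 80 kL
Total cost = £1560.

1560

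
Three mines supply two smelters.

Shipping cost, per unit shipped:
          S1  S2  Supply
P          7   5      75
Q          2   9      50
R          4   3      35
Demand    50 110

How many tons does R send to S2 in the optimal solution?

35

Solving gives:
  P->S2: 75 tons
  Q->S1: 50 tons
  R->S2: 35 tons
Total cost = 580.
So R→S2 carries 35 tons.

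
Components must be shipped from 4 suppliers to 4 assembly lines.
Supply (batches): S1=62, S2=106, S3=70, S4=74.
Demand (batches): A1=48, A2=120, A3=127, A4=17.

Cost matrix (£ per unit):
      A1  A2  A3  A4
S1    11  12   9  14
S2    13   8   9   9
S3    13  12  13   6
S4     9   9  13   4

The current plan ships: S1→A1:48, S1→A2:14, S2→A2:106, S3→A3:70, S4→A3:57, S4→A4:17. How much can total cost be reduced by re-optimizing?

Current plan cost = 48·11 + 14·12 + 106·8 + 70·13 + 57·13 + 17·4 = £3263.
Optimal plan:
  S1–A3: 62 × £9 = £558
  S2–A2: 94 × £8 = £752
  S2–A3: 12 × £9 = £108
  S3–A3: 53 × £13 = £689
  S3–A4: 17 × £6 = £102
  S4–A1: 48 × £9 = £432
  S4–A2: 26 × £9 = £234
Optimal cost = £2875.
Saving = 3263 − 2875 = £388.

388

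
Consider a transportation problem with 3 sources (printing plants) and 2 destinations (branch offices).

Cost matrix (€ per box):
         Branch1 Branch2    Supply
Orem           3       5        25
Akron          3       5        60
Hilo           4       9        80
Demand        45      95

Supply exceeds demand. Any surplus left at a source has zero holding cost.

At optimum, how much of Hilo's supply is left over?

An optimal plan:
  Orem–Branch2: 25 boxes
  Akron–Branch2: 60 boxes
  Hilo–Branch1: 45 boxes
  Hilo–Branch2: 10 boxes
Total cost = €695.
Hilo ships 55 of its 80, leaving 25.

25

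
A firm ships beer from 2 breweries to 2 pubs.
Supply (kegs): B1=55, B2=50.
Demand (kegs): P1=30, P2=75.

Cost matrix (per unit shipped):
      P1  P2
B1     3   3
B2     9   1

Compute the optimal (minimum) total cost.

An optimal shipping plan:
  B1 to P1: 30 × 3 = 90
  B1 to P2: 25 × 3 = 75
  B2 to P2: 50 × 1 = 50
Total = 90 + 75 + 50 = 215.
(Supply check: B1 ships 55; B2 ships 50.)

215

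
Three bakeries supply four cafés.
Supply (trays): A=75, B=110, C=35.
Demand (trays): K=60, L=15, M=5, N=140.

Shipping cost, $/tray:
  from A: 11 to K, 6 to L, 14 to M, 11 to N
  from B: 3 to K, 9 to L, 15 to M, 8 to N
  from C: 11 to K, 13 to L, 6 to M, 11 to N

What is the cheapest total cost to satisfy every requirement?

A cheapest plan:
  A to L: 15 trays
  A to N: 60 trays
  B to K: 60 trays
  B to N: 50 trays
  C to M: 5 trays
  C to N: 30 trays
Total cost = $1690.

1690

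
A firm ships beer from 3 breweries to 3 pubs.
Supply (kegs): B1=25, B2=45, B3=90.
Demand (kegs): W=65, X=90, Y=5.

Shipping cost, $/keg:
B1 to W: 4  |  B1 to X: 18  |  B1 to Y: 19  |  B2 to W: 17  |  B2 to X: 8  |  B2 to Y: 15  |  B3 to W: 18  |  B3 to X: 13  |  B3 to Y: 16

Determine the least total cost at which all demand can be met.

1845

An optimal shipping plan:
  B1->W: 25 × $4 = $100
  B2->X: 45 × $8 = $360
  B3->W: 40 × $18 = $720
  B3->X: 45 × $13 = $585
  B3->Y: 5 × $16 = $80
Total = 100 + 360 + 720 + 585 + 80 = $1845.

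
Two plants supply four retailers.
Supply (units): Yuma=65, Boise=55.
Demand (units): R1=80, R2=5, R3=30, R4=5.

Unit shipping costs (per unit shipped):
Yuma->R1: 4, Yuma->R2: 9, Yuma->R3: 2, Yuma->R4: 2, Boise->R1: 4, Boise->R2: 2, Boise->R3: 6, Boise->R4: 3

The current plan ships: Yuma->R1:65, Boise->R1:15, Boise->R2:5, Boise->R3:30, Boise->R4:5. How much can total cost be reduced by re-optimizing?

125

Current plan cost = 65·4 + 15·4 + 5·2 + 30·6 + 5·3 = 525.
Optimal plan:
  Yuma–R1: 30 units
  Yuma–R3: 30 units
  Yuma–R4: 5 units
  Boise–R1: 50 units
  Boise–R2: 5 units
Optimal cost = 400.
Saving = 525 − 400 = 125.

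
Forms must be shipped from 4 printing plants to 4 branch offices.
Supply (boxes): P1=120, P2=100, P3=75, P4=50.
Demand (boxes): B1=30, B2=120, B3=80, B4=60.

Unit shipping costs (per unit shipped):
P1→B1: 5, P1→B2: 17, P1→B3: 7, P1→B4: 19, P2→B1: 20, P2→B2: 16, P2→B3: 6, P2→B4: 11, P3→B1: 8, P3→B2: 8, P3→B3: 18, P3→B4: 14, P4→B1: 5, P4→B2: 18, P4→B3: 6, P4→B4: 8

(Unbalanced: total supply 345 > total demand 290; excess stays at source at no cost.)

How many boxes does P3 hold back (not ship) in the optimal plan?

Minimum-cost shipments:
  P1–B1: 30 × 5 = 150
  P1–B3: 35 × 7 = 245
  P2–B2: 45 × 16 = 720
  P2–B3: 45 × 6 = 270
  P2–B4: 10 × 11 = 110
  P3–B2: 75 × 8 = 600
  P4–B4: 50 × 8 = 400
Total cost = 2495.
P3 ships 75 of its 75, leaving 0.

0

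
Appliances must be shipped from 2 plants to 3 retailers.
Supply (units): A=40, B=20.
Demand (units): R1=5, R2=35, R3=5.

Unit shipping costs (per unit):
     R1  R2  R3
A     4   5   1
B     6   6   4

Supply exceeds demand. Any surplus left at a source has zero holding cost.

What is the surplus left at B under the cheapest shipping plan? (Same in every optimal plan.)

15

Minimum-cost shipments:
  A→R1: 5 units
  A→R2: 30 units
  A→R3: 5 units
  B→R2: 5 units
Total cost = 205.
B ships 5 of its 20, leaving 15.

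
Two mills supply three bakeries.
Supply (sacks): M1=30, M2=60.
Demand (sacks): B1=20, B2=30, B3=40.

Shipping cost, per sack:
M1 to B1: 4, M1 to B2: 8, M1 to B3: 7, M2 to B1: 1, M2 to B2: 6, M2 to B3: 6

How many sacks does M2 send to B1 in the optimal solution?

20

Optimal shipments:
  M1–B3: 30 × 7 = 210
  M2–B1: 20 × 1 = 20
  M2–B2: 30 × 6 = 180
  M2–B3: 10 × 6 = 60
Total cost = 470.
So M2→B1 carries 20 sacks.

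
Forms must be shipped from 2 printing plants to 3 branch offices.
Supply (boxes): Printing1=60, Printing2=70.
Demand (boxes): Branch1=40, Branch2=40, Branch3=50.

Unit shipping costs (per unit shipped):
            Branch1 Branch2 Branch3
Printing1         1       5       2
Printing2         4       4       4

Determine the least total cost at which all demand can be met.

360

An optimal shipping plan:
  Printing1->Branch1: 40 × 1 = 40
  Printing1->Branch3: 20 × 2 = 40
  Printing2->Branch2: 40 × 4 = 160
  Printing2->Branch3: 30 × 4 = 120
Total = 40 + 40 + 160 + 120 = 360.
(Supply check: Printing1 ships 60; Printing2 ships 70.)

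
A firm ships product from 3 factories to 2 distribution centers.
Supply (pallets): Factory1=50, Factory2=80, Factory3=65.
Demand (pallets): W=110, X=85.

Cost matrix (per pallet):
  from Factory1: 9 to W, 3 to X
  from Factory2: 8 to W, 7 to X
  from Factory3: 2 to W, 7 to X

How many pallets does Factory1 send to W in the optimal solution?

Solving gives:
  Factory1 to X: 50 × 3 = 150
  Factory2 to W: 45 × 8 = 360
  Factory2 to X: 35 × 7 = 245
  Factory3 to W: 65 × 2 = 130
Total cost = 885.
The route Factory1→W is not used.

0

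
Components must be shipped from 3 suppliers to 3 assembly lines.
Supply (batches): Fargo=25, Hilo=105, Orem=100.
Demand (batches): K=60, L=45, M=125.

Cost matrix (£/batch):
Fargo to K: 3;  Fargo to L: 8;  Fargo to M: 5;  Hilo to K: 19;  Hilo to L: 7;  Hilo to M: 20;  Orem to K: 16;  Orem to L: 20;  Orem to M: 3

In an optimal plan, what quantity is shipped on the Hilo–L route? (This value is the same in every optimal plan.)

Optimal shipments:
  Fargo->K: 25 × £3 = £75
  Hilo->K: 35 × £19 = £665
  Hilo->L: 45 × £7 = £315
  Hilo->M: 25 × £20 = £500
  Orem->M: 100 × £3 = £300
Total cost = £1855.
So Hilo→L carries 45 batches.

45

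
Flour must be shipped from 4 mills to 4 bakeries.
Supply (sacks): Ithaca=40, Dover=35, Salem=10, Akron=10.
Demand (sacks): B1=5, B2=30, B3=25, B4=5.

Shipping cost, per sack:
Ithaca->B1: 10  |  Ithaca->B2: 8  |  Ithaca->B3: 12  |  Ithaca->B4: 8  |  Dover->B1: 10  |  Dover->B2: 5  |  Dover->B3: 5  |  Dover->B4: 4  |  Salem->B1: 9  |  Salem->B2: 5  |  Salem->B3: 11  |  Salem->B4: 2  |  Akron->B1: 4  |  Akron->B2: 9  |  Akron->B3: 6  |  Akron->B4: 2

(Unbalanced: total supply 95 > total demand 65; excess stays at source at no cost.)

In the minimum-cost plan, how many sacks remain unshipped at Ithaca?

30

An optimal plan:
  Ithaca→B2: 10 sacks
  Dover→B2: 10 sacks
  Dover→B3: 25 sacks
  Salem→B2: 10 sacks
  Akron→B1: 5 sacks
  Akron→B4: 5 sacks
Total cost = 335.
Ithaca ships 10 of its 40, leaving 30.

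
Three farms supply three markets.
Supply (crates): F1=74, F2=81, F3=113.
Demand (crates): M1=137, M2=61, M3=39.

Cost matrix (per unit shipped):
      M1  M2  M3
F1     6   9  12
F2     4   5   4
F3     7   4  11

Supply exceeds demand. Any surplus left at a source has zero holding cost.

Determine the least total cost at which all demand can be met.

An optimal shipping plan:
  F1->M1: 74 × 6 = 444
  F2->M1: 42 × 4 = 168
  F2->M3: 39 × 4 = 156
  F3->M1: 21 × 7 = 147
  F3->M2: 61 × 4 = 244
Total = 444 + 168 + 156 + 147 + 244 = 1159.

1159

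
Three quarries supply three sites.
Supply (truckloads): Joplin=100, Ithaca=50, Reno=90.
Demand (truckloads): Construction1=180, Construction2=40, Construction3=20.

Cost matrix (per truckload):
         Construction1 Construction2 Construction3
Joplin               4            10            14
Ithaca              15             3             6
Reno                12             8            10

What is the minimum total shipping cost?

1640

An optimal shipping plan:
  Joplin to Construction1: 100 × 4 = 400
  Ithaca to Construction2: 40 × 3 = 120
  Ithaca to Construction3: 10 × 6 = 60
  Reno to Construction1: 80 × 12 = 960
  Reno to Construction3: 10 × 10 = 100
Total = 400 + 120 + 60 + 960 + 100 = 1640.
(Supply check: Joplin ships 100; Ithaca ships 50; Reno ships 90.)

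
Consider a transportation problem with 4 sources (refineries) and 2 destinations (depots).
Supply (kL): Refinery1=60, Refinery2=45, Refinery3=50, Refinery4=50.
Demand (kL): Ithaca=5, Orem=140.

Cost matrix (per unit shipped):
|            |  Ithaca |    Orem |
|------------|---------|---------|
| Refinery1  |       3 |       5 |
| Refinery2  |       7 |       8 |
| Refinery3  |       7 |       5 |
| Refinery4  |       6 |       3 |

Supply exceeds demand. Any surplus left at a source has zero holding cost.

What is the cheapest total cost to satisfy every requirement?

An optimal shipping plan:
  Refinery1->Ithaca: 5 × 3 = 15
  Refinery1->Orem: 55 × 5 = 275
  Refinery3->Orem: 35 × 5 = 175
  Refinery4->Orem: 50 × 3 = 150
Total = 15 + 275 + 175 + 150 = 615.
(Supply check: Refinery1 ships 60; Refinery2 ships 0; Refinery3 ships 35; Refinery4 ships 50.)

615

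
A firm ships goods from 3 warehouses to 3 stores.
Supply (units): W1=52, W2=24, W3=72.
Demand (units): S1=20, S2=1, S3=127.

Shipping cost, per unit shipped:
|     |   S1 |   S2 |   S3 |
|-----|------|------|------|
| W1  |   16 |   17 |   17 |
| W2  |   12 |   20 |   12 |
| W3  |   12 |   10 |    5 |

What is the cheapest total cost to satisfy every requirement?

An optimal shipping plan:
  W1→S1: 20 × 16 = 320
  W1→S2: 1 × 17 = 17
  W1→S3: 31 × 17 = 527
  W2→S3: 24 × 12 = 288
  W3→S3: 72 × 5 = 360
Total = 320 + 17 + 527 + 288 + 360 = 1512.
(Supply check: W1 ships 52; W2 ships 24; W3 ships 72.)

1512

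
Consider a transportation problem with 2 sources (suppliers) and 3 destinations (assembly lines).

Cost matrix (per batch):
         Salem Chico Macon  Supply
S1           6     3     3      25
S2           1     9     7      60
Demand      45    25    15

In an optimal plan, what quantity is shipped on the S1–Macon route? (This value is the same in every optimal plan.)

0

The minimum-cost plan:
  S1 to Chico: 25 × 3 = 75
  S2 to Salem: 45 × 1 = 45
  S2 to Macon: 15 × 7 = 105
Total cost = 225.
The route S1→Macon is not used.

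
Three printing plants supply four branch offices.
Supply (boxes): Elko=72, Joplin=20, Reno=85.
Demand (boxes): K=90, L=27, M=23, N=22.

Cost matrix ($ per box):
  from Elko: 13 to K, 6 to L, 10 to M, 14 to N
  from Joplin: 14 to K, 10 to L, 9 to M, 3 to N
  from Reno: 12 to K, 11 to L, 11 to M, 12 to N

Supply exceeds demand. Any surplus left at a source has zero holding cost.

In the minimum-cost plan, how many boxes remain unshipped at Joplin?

An optimal plan:
  Elko->K: 7 boxes
  Elko->L: 27 boxes
  Elko->M: 23 boxes
  Joplin->N: 20 boxes
  Reno->K: 83 boxes
  Reno->N: 2 boxes
Total cost = $1563.
Joplin ships 20 of its 20, leaving 0.

0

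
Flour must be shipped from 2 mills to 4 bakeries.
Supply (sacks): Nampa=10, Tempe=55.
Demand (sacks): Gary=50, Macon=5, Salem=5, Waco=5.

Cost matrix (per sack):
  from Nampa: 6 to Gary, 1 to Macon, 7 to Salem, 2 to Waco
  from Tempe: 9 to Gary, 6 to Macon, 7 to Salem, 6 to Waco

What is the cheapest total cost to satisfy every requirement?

500

One minimum-cost allocation:
  Nampa→Macon: 5 × 1 = 5
  Nampa→Waco: 5 × 2 = 10
  Tempe→Gary: 50 × 9 = 450
  Tempe→Salem: 5 × 7 = 35
Total = 5 + 10 + 450 + 35 = 500.
(Supply check: Nampa ships 10; Tempe ships 55.)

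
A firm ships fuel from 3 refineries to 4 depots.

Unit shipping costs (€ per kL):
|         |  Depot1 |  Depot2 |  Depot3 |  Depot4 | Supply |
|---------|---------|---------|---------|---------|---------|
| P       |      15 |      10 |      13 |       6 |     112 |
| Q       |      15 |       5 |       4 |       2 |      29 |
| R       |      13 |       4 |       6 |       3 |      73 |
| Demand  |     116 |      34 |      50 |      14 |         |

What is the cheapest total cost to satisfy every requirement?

One minimum-cost allocation:
  P→Depot1: 112 × €15 = €1680
  Q→Depot3: 29 × €4 = €116
  R→Depot1: 4 × €13 = €52
  R→Depot2: 34 × €4 = €136
  R→Depot3: 21 × €6 = €126
  R→Depot4: 14 × €3 = €42
Total = 1680 + 116 + 52 + 136 + 126 + 42 = €2152.

2152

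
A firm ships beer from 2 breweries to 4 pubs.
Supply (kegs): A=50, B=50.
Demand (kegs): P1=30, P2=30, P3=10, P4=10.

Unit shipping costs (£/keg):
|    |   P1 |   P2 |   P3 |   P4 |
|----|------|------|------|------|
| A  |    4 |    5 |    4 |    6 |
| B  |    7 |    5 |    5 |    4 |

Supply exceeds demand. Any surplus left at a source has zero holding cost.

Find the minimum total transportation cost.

350

One minimum-cost allocation:
  A–P1: 30 × £4 = £120
  A–P2: 10 × £5 = £50
  A–P3: 10 × £4 = £40
  B–P2: 20 × £5 = £100
  B–P4: 10 × £4 = £40
Total = 120 + 50 + 40 + 100 + 40 = £350.
(Supply check: A ships 50; B ships 30.)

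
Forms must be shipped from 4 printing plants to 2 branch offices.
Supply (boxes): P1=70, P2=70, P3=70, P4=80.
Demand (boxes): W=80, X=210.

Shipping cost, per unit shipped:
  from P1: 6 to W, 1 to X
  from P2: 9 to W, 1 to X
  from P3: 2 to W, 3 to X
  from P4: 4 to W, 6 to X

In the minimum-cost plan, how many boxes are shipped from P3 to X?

Solving gives:
  P1→X: 70 × 1 = 70
  P2→X: 70 × 1 = 70
  P3→X: 70 × 3 = 210
  P4→W: 80 × 4 = 320
Total cost = 670.
So P3→X carries 70 boxes.

70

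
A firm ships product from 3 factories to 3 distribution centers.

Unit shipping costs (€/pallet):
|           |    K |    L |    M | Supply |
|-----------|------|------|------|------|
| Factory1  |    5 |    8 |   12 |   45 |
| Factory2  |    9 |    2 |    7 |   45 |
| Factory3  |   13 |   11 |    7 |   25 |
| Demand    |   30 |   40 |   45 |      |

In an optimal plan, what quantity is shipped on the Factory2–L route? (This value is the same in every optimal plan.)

The minimum-cost plan:
  Factory1–K: 30 × €5 = €150
  Factory1–M: 15 × €12 = €180
  Factory2–L: 40 × €2 = €80
  Factory2–M: 5 × €7 = €35
  Factory3–M: 25 × €7 = €175
Total cost = €620.
So Factory2→L carries 40 pallets.

40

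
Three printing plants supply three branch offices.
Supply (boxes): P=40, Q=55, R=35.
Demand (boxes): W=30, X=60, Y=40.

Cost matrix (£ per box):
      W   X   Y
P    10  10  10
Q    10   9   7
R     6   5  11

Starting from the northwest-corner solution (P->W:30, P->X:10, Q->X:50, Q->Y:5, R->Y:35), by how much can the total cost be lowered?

280

Current plan cost = 30·10 + 10·10 + 50·9 + 5·7 + 35·11 = £1270.
Optimal plan:
  P to W: 30 × £10 = £300
  P to X: 10 × £10 = £100
  Q to X: 15 × £9 = £135
  Q to Y: 40 × £7 = £280
  R to X: 35 × £5 = £175
Optimal cost = £990.
Saving = 1270 − 990 = £280.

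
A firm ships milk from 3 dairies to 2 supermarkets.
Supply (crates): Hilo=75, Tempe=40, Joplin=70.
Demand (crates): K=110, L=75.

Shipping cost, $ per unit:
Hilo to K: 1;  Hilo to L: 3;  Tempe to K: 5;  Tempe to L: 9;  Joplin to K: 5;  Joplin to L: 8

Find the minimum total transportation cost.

An optimal shipping plan:
  Hilo–L: 75 × $3 = $225
  Tempe–K: 40 × $5 = $200
  Joplin–K: 70 × $5 = $350
Total = 225 + 200 + 350 = $775.
(Supply check: Hilo ships 75; Tempe ships 40; Joplin ships 70.)

775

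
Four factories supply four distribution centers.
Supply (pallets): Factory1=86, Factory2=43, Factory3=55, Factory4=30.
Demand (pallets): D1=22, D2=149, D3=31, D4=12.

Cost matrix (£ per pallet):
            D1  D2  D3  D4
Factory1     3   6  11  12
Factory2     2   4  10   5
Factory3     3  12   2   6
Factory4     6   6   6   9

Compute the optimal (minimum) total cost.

An optimal shipping plan:
  Factory1→D1: 10 × £3 = £30
  Factory1→D2: 76 × £6 = £456
  Factory2→D2: 43 × £4 = £172
  Factory3→D1: 12 × £3 = £36
  Factory3→D3: 31 × £2 = £62
  Factory3→D4: 12 × £6 = £72
  Factory4→D2: 30 × £6 = £180
Total = 30 + 456 + 172 + 36 + 62 + 72 + 180 = £1008.

1008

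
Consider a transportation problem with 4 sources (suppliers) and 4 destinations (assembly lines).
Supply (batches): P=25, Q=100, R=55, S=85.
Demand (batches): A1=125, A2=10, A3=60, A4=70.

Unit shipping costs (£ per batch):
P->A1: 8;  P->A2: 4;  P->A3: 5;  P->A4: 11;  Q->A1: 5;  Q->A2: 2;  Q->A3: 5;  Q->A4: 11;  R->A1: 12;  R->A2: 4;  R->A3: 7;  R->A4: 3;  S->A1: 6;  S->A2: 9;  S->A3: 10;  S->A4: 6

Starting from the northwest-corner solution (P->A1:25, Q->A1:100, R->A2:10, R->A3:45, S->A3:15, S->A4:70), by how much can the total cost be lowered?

Current plan cost = 25·8 + 100·5 + 10·4 + 45·7 + 15·10 + 70·6 = £1625.
Optimal plan:
  P–A3: 25 batches
  Q–A1: 55 batches
  Q–A2: 10 batches
  Q–A3: 35 batches
  R–A4: 55 batches
  S–A1: 70 batches
  S–A4: 15 batches
Optimal cost = £1270.
Saving = 1625 − 1270 = £355.

355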